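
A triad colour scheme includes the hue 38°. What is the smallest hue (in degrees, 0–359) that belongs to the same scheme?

A triad places three hues 120° apart.
The full set through 38° is {38°, 158°, 278°}.

38°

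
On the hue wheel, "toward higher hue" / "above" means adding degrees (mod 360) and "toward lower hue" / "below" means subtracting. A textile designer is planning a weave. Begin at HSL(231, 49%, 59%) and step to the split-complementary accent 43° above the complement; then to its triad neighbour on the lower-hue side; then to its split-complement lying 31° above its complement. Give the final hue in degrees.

+223° (split-comp 43° ↑): 231 + 223 = 454 → 454 − 360 = 94°
−120° (triadic ↓): 94 − 120 = -26 → -26 + 360 = 334°
+211° (split-comp 31° ↑): 334 + 211 = 545 → 545 − 360 = 185°

185°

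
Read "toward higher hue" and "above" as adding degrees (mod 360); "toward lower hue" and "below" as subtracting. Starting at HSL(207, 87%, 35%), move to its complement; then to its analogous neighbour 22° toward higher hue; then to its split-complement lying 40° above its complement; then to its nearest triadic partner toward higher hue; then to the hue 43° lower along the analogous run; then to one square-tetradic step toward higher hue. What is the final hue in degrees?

76°

+180° (complement): 207 + 180 = 387 → 387 − 360 = 27°
+22° (analog 22° ↑): 27 + 22 = 49°
+220° (split-comp 40° ↑): 49 + 220 = 269°
+120° (triadic ↑): 269 + 120 = 389 → 389 − 360 = 29°
−43° (analog 43° ↓): 29 − 43 = -14 → -14 + 360 = 346°
+90° (square ↑): 346 + 90 = 436 → 436 − 360 = 76°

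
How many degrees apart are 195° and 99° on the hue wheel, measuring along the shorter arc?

96°

|195 − 99| = 96.
96 ≤ 180, so the shorter arc is 96°.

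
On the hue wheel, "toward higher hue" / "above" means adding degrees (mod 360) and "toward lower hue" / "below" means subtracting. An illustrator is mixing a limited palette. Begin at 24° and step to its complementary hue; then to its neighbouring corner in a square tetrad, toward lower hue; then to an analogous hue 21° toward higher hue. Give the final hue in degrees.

135°

complement +180°: 24 + 180 = 204°
square ↓ −90°: 204 − 90 = 114°
analog 21° ↑ +21°: 114 + 21 = 135°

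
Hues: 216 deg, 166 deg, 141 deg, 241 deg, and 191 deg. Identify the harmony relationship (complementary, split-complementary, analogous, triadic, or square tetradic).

analogous

Sort the hues: 141°, 166°, 191°, 216°, 241°.
Successive gaps around the wheel: 25°, 25°, 25°, 25°, 260°.
A run of hues at equal small steps (25°) with one large closing gap is an analogous group.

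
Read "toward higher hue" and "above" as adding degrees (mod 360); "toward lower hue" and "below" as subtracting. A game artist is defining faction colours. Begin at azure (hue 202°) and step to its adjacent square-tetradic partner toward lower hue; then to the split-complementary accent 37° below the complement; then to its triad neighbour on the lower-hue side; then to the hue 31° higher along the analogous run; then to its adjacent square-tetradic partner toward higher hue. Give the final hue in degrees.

256°

−90° (square ↓): 202 − 90 = 112°
+143° (split-comp 37° ↓): 112 + 143 = 255°
−120° (triadic ↓): 255 − 120 = 135°
+31° (analog 31° ↑): 135 + 31 = 166°
+90° (square ↑): 166 + 90 = 256°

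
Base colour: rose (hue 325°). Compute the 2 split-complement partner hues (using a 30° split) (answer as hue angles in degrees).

Split-complementary hues sit 30° either side of the complement.
Complement of 325°: 325 + 180 = 505 → 505 − 360 = 145°
145 − 30 = 115°
145 + 30 = 175°

115° and 175°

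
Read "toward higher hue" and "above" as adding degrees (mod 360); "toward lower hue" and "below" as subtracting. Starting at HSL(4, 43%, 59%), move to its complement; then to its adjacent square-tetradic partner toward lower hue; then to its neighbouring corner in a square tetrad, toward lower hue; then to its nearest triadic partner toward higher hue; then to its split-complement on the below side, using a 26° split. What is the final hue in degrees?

4 + 180 = 184°   (complement)
184 − 90 = 94°   (square ↓)
94 − 90 = 4°   (square ↓)
4 + 120 = 124°   (triadic ↑)
124 + 154 = 278°   (split-comp 26° ↓)

278°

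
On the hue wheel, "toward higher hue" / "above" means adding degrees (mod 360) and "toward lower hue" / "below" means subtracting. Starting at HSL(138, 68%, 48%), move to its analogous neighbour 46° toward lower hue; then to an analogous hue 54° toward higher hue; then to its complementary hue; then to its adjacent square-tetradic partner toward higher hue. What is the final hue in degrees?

56°

138 − 46 = 92°   (analog 46° ↓)
92 + 54 = 146°   (analog 54° ↑)
146 + 180 = 326°   (complement)
326 + 90 = 416 → 416 − 360 = 56°   (square ↑)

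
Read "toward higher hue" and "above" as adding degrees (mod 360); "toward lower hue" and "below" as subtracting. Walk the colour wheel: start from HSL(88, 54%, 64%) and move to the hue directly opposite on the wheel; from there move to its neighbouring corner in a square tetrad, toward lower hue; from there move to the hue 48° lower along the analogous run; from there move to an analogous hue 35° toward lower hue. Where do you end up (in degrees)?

95°

complement +180°: 88 + 180 = 268°
square ↓ −90°: 268 − 90 = 178°
analog 48° ↓ −48°: 178 − 48 = 130°
analog 35° ↓ −35°: 130 − 35 = 95°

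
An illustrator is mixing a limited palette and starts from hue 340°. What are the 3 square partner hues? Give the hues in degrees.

A square tetradic scheme places four hues every 90°.
340 + 90 = 430 → 430 − 360 = 70°
340 + 180 = 520 → 520 − 360 = 160°
340 + 270 = 610 → 610 − 360 = 250°

70°, 160°, and 250°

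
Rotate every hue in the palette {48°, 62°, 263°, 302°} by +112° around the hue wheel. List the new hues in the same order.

160°, 174°, 15°, 54°

48 + 112 = 160°
62 + 112 = 174°
263 + 112 = 375 → 375 − 360 = 15°
302 + 112 = 414 → 414 − 360 = 54°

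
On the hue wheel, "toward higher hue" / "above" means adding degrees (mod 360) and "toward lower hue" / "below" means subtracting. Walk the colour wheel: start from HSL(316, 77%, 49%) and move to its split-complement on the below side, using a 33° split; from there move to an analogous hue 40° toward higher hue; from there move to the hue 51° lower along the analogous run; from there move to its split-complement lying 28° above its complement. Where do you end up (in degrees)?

300°

split-comp 33° ↓ +147°: 316 + 147 = 463 → 463 − 360 = 103°
analog 40° ↑ +40°: 103 + 40 = 143°
analog 51° ↓ −51°: 143 − 51 = 92°
split-comp 28° ↑ +208°: 92 + 208 = 300°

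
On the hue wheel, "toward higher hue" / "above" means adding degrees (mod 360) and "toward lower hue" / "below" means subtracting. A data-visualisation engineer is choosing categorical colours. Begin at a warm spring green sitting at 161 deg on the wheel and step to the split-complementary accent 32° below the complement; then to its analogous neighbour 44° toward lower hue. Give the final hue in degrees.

161 + 148 = 309°   (split-comp 32° ↓)
309 − 44 = 265°   (analog 44° ↓)

265°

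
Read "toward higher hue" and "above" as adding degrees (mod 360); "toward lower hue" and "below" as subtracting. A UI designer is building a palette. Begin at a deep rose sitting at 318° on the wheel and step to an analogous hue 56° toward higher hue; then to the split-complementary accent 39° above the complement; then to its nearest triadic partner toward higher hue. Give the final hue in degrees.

+56° (analog 56° ↑): 318 + 56 = 374 → 374 − 360 = 14°
+219° (split-comp 39° ↑): 14 + 219 = 233°
+120° (triadic ↑): 233 + 120 = 353°

353°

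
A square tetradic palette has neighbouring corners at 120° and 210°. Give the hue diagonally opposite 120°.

A square tetradic scheme places four hues 90° apart; opposite corners are 180° apart.
120 + 180 = 300°

300°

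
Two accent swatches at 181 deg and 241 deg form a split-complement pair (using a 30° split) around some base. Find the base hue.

The accents sit 30° either side of the complement, so the complement is their short-arc midpoint on the wheel.
Short-arc midpoint of 181° and 241°: 211°.
Base is 180° from the complement: 211 − 180 = 31°

31°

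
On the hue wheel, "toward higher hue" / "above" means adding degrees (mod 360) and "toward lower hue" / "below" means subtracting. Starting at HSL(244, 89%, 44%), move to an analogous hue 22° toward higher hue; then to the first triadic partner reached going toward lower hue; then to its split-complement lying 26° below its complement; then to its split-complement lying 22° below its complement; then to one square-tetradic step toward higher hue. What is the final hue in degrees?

analog 22° ↑ +22°: 244 + 22 = 266°
triadic ↓ −120°: 266 − 120 = 146°
split-comp 26° ↓ +154°: 146 + 154 = 300°
split-comp 22° ↓ +158°: 300 + 158 = 458 → 458 − 360 = 98°
square ↑ +90°: 98 + 90 = 188°

188°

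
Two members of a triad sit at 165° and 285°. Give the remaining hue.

A triad spaces three hues 120° apart.
The full set is {45°, 165°, 285°}.

45°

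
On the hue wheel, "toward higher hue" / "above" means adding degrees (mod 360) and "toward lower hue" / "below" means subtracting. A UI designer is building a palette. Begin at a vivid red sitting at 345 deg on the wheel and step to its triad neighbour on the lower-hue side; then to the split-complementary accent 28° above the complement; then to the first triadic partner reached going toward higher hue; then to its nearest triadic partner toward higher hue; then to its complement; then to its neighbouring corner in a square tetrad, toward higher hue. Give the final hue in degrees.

345 − 120 = 225°   (triadic ↓)
225 + 208 = 433 → 433 − 360 = 73°   (split-comp 28° ↑)
73 + 120 = 193°   (triadic ↑)
193 + 120 = 313°   (triadic ↑)
313 + 180 = 493 → 493 − 360 = 133°   (complement)
133 + 90 = 223°   (square ↑)

223°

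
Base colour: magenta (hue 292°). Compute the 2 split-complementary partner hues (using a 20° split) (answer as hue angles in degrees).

Split-complementary hues sit 20° either side of the complement.
Complement of 292°: 292 + 180 = 472 → 472 − 360 = 112°
112 − 20 = 92°
112 + 20 = 132°

92° and 132°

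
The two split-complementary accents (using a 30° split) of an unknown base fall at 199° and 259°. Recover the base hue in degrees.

49°

The accents sit 30° either side of the complement, so the complement is their short-arc midpoint on the wheel.
Short-arc midpoint of 199° and 259°: 229°.
Base is 180° from the complement: 229 − 180 = 49°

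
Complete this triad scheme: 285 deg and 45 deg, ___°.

165°

A triad places three hues 120° apart.
The full set through 45° is {45°, 165°, 285°}.
Given {45°, 285°}, the missing hue is 165°.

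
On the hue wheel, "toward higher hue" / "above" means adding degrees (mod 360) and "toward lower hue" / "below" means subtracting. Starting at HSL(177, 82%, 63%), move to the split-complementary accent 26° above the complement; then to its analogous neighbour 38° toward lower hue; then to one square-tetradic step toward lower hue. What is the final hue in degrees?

+206° (split-comp 26° ↑): 177 + 206 = 383 → 383 − 360 = 23°
−38° (analog 38° ↓): 23 − 38 = -15 → -15 + 360 = 345°
−90° (square ↓): 345 − 90 = 255°

255°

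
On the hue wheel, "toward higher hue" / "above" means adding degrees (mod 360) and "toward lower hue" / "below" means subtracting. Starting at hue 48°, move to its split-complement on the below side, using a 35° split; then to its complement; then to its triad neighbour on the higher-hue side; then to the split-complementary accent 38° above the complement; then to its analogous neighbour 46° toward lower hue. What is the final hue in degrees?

305°

+145° (split-comp 35° ↓): 48 + 145 = 193°
+180° (complement): 193 + 180 = 373 → 373 − 360 = 13°
+120° (triadic ↑): 13 + 120 = 133°
+218° (split-comp 38° ↑): 133 + 218 = 351°
−46° (analog 46° ↓): 351 − 46 = 305°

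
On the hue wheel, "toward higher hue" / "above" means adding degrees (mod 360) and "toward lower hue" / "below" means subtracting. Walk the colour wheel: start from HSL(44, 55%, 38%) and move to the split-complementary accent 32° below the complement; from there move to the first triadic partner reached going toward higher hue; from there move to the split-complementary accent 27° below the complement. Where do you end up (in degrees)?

105°

+148° (split-comp 32° ↓): 44 + 148 = 192°
+120° (triadic ↑): 192 + 120 = 312°
+153° (split-comp 27° ↓): 312 + 153 = 465 → 465 − 360 = 105°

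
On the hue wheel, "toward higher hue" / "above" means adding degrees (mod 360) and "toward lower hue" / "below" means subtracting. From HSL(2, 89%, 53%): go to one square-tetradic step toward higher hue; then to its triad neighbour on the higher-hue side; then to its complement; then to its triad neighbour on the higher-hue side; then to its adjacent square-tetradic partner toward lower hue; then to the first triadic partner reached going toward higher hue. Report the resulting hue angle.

182°

2 + 90 = 92°   (square ↑)
92 + 120 = 212°   (triadic ↑)
212 + 180 = 392 → 392 − 360 = 32°   (complement)
32 + 120 = 152°   (triadic ↑)
152 − 90 = 62°   (square ↓)
62 + 120 = 182°   (triadic ↑)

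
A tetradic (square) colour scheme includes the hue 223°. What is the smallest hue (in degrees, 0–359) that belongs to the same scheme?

A square tetradic scheme places four hues every 90°.
The full set through 223° is {43°, 133°, 223°, 313°}.

43°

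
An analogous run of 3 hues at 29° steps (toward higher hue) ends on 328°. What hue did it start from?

2 steps of 29° (toward higher hue) give a net shift of +58°.
Start = end − shift: 328 − 58 = 270°

270°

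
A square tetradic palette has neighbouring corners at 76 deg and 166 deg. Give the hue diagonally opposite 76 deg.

256°

A square tetradic scheme places four hues 90° apart; opposite corners are 180° apart.
76 + 180 = 256°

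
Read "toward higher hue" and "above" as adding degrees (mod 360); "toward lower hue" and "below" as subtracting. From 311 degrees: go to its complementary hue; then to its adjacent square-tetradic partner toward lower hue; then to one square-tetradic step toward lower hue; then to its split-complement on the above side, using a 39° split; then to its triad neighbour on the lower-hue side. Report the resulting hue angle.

+180° (complement): 311 + 180 = 491 → 491 − 360 = 131°
−90° (square ↓): 131 − 90 = 41°
−90° (square ↓): 41 − 90 = -49 → -49 + 360 = 311°
+219° (split-comp 39° ↑): 311 + 219 = 530 → 530 − 360 = 170°
−120° (triadic ↓): 170 − 120 = 50°

50°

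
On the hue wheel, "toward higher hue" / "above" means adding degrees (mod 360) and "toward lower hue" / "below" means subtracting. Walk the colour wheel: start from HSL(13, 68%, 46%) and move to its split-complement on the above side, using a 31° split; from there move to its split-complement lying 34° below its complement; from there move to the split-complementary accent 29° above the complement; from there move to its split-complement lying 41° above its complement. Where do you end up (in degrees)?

split-comp 31° ↑ +211°: 13 + 211 = 224°
split-comp 34° ↓ +146°: 224 + 146 = 370 → 370 − 360 = 10°
split-comp 29° ↑ +209°: 10 + 209 = 219°
split-comp 41° ↑ +221°: 219 + 221 = 440 → 440 − 360 = 80°

80°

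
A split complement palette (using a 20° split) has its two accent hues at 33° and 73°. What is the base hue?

The accents sit 20° either side of the complement, so the complement is their short-arc midpoint on the wheel.
Short-arc midpoint of 33° and 73°: 53°.
Base is 180° from the complement: 53 − 180 = -127 → -127 + 360 = 233°

233°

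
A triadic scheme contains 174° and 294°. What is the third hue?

A triad spaces three hues 120° apart.
The full set is {54°, 174°, 294°}.

54°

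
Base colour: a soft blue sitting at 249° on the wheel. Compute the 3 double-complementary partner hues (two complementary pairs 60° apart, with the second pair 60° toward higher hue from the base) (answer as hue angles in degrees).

309°, 69°, 129°

A rectangular tetradic uses two complementary pairs 60° apart: offsets 0°, 60°, 180°, 240°.
249 + 60 = 309°
249 + 180 = 429 → 429 − 360 = 69°
249 + 240 = 489 → 489 − 360 = 129°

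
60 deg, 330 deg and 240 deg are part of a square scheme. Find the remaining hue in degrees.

150°

A square tetradic scheme places four hues every 90°.
The full set through 60° is {60°, 150°, 240°, 330°}.
Given {60°, 240°, 330°}, the missing hue is 150°.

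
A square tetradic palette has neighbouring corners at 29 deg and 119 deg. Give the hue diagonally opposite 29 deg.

209°

A square tetradic scheme places four hues 90° apart; opposite corners are 180° apart.
29 + 180 = 209°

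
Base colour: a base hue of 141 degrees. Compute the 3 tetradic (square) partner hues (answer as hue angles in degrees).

231°, 321° and 51°

A square tetradic scheme places four hues every 90°.
141 + 90 = 231°
141 + 180 = 321°
141 + 270 = 411 → 411 − 360 = 51°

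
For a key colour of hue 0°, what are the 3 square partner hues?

90°, 180° and 270°

0 + 90 = 90°
0 + 180 = 180°
0 + 270 = 270°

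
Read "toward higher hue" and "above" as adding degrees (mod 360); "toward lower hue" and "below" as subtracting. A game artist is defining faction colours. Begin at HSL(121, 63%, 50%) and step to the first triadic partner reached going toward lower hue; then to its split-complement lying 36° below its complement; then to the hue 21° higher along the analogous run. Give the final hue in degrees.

166°

−120° (triadic ↓): 121 − 120 = 1°
+144° (split-comp 36° ↓): 1 + 144 = 145°
+21° (analog 21° ↑): 145 + 21 = 166°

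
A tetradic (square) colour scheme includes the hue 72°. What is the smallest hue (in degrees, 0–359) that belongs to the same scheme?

72°

A square tetradic scheme places four hues every 90°.
The full set through 72° is {72°, 162°, 252°, 342°}.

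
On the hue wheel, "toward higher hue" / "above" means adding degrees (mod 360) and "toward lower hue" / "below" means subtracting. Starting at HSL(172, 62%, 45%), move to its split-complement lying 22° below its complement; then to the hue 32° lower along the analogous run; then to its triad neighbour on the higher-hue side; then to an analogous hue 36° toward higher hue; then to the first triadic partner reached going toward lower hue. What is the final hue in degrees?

334°

split-comp 22° ↓ +158°: 172 + 158 = 330°
analog 32° ↓ −32°: 330 − 32 = 298°
triadic ↑ +120°: 298 + 120 = 418 → 418 − 360 = 58°
analog 36° ↑ +36°: 58 + 36 = 94°
triadic ↓ −120°: 94 − 120 = -26 → -26 + 360 = 334°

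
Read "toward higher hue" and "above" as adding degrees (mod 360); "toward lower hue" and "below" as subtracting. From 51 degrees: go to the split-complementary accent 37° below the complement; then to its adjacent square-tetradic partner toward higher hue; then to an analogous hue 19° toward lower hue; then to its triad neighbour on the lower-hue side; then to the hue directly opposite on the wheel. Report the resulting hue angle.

325°

51 + 143 = 194°   (split-comp 37° ↓)
194 + 90 = 284°   (square ↑)
284 − 19 = 265°   (analog 19° ↓)
265 − 120 = 145°   (triadic ↓)
145 + 180 = 325°   (complement)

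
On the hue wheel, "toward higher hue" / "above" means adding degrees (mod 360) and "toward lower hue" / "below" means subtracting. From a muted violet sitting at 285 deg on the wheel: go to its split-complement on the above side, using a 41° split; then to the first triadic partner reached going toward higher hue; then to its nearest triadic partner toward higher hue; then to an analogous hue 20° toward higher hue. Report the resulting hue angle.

285 + 221 = 506 → 506 − 360 = 146°   (split-comp 41° ↑)
146 + 120 = 266°   (triadic ↑)
266 + 120 = 386 → 386 − 360 = 26°   (triadic ↑)
26 + 20 = 46°   (analog 20° ↑)

46°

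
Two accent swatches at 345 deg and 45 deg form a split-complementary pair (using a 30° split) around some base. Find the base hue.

The accents sit 30° either side of the complement, so the complement is their short-arc midpoint on the wheel.
Short-arc midpoint of 345° and 45°: 15°.
Base is 180° from the complement: 15 − 180 = -165 → -165 + 360 = 195°

195°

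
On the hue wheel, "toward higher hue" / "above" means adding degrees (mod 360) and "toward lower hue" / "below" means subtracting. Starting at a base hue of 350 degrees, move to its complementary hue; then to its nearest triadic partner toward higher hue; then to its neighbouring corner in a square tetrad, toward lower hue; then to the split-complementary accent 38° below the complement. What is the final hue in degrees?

350 + 180 = 530 → 530 − 360 = 170°   (complement)
170 + 120 = 290°   (triadic ↑)
290 − 90 = 200°   (square ↓)
200 + 142 = 342°   (split-comp 38° ↓)

342°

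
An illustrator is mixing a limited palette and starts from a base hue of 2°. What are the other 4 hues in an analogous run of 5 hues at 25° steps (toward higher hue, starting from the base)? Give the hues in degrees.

27°, 52°, 77°, 102°

Analogous hues sit every 25° along the wheel.
2 + 25 = 27°
2 + 50 = 52°
2 + 75 = 77°
2 + 100 = 102°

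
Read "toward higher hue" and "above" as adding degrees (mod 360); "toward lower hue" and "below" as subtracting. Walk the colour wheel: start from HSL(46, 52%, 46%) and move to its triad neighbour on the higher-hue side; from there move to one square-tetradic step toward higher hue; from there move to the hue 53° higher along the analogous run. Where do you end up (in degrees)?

46 + 120 = 166°   (triadic ↑)
166 + 90 = 256°   (square ↑)
256 + 53 = 309°   (analog 53° ↑)

309°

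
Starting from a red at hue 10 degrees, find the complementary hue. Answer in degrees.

10 + 180 = 190°

190°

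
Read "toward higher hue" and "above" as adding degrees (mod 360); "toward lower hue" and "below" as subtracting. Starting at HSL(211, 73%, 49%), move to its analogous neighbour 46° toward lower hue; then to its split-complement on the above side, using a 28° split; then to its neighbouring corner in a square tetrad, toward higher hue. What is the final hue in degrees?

analog 46° ↓ −46°: 211 − 46 = 165°
split-comp 28° ↑ +208°: 165 + 208 = 373 → 373 − 360 = 13°
square ↑ +90°: 13 + 90 = 103°

103°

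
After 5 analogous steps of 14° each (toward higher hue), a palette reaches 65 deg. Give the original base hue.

355°

5 steps of 14° (toward higher hue) give a net shift of +70°.
Start = end − shift: 65 − 70 = -5 → -5 + 360 = 355°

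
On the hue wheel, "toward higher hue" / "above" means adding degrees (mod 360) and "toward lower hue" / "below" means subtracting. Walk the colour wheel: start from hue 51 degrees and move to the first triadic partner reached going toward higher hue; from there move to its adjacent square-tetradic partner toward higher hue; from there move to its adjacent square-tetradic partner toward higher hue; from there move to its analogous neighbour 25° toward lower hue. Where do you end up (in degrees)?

+120° (triadic ↑): 51 + 120 = 171°
+90° (square ↑): 171 + 90 = 261°
+90° (square ↑): 261 + 90 = 351°
−25° (analog 25° ↓): 351 − 25 = 326°

326°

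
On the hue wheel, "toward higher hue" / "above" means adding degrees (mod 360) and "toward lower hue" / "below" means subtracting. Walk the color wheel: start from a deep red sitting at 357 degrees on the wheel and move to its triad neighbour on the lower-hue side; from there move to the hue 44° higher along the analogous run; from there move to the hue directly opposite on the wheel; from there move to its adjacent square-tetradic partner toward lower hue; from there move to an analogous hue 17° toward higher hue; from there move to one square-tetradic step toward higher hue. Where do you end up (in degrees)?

118°

−120° (triadic ↓): 357 − 120 = 237°
+44° (analog 44° ↑): 237 + 44 = 281°
+180° (complement): 281 + 180 = 461 → 461 − 360 = 101°
−90° (square ↓): 101 − 90 = 11°
+17° (analog 17° ↑): 11 + 17 = 28°
+90° (square ↑): 28 + 90 = 118°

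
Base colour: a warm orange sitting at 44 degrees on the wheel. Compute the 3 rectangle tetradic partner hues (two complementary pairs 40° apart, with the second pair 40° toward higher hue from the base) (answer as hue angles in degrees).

84°, 224°, and 264°

A rectangular tetradic uses two complementary pairs 40° apart: offsets 0°, 40°, 180°, 220°.
44 + 40 = 84°
44 + 180 = 224°
44 + 220 = 264°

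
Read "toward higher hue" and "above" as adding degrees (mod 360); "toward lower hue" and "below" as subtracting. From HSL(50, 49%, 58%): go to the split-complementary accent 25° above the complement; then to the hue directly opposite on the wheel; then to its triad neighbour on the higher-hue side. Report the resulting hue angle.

50 + 205 = 255°   (split-comp 25° ↑)
255 + 180 = 435 → 435 − 360 = 75°   (complement)
75 + 120 = 195°   (triadic ↑)

195°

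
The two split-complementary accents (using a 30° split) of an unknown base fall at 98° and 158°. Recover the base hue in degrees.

The accents sit 30° either side of the complement, so the complement is their short-arc midpoint on the wheel.
Short-arc midpoint of 98° and 158°: 128°.
Base is 180° from the complement: 128 − 180 = -52 → -52 + 360 = 308°

308°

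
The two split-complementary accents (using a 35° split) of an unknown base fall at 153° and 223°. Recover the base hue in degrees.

The accents sit 35° either side of the complement, so the complement is their short-arc midpoint on the wheel.
Short-arc midpoint of 153° and 223°: 188°.
Base is 180° from the complement: 188 − 180 = 8°

8°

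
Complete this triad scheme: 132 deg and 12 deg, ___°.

252°

A triad places three hues 120° apart.
The full set through 12° is {12°, 132°, 252°}.
Given {12°, 132°}, the missing hue is 252°.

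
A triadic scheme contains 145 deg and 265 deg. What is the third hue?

A triad spaces three hues 120° apart.
The full set is {25°, 145°, 265°}.

25°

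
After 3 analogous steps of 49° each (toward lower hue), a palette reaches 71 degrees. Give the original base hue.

3 steps of 49° (toward lower hue) give a net shift of −147°.
Start = end − shift: 71 + 147 = 218°

218°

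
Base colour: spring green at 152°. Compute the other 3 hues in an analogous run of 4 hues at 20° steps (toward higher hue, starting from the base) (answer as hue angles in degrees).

152 + 20 = 172°
152 + 40 = 192°
152 + 60 = 212°

172°, 192°, and 212°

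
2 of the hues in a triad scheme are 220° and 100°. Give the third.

340°

A triad places three hues 120° apart.
The full set through 100° is {100°, 220°, 340°}.
Given {100°, 220°}, the missing hue is 340°.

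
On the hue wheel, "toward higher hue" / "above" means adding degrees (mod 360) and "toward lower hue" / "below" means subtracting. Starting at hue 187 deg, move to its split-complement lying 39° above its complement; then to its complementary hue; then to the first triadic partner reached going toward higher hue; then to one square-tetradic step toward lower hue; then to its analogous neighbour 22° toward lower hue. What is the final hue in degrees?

+219° (split-comp 39° ↑): 187 + 219 = 406 → 406 − 360 = 46°
+180° (complement): 46 + 180 = 226°
+120° (triadic ↑): 226 + 120 = 346°
−90° (square ↓): 346 − 90 = 256°
−22° (analog 22° ↓): 256 − 22 = 234°

234°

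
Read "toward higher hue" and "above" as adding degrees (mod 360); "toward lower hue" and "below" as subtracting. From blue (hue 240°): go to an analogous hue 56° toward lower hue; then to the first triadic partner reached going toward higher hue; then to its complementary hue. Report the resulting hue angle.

124°

−56° (analog 56° ↓): 240 − 56 = 184°
+120° (triadic ↑): 184 + 120 = 304°
+180° (complement): 304 + 180 = 484 → 484 − 360 = 124°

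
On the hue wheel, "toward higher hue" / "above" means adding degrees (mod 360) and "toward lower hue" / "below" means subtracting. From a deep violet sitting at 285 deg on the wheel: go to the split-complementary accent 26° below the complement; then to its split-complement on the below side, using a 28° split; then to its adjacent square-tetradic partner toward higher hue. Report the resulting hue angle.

321°

split-comp 26° ↓ +154°: 285 + 154 = 439 → 439 − 360 = 79°
split-comp 28° ↓ +152°: 79 + 152 = 231°
square ↑ +90°: 231 + 90 = 321°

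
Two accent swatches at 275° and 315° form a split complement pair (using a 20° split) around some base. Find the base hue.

115°

The accents sit 20° either side of the complement, so the complement is their short-arc midpoint on the wheel.
Short-arc midpoint of 275° and 315°: 295°.
Base is 180° from the complement: 295 − 180 = 115°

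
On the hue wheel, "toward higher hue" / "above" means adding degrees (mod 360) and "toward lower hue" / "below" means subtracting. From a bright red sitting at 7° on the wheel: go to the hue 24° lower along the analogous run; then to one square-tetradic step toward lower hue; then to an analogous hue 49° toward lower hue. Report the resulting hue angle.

−24° (analog 24° ↓): 7 − 24 = -17 → -17 + 360 = 343°
−90° (square ↓): 343 − 90 = 253°
−49° (analog 49° ↓): 253 − 49 = 204°

204°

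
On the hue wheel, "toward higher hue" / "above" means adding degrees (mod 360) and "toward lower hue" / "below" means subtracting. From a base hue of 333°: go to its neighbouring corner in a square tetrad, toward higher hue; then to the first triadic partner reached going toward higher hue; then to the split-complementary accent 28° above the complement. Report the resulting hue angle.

31°

333 + 90 = 423 → 423 − 360 = 63°   (square ↑)
63 + 120 = 183°   (triadic ↑)
183 + 208 = 391 → 391 − 360 = 31°   (split-comp 28° ↑)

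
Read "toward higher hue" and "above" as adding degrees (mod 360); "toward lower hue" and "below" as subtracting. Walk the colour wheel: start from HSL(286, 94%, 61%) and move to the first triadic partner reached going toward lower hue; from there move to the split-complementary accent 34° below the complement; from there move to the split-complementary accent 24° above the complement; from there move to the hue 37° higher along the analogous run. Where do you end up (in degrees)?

193°

286 − 120 = 166°   (triadic ↓)
166 + 146 = 312°   (split-comp 34° ↓)
312 + 204 = 516 → 516 − 360 = 156°   (split-comp 24° ↑)
156 + 37 = 193°   (analog 37° ↑)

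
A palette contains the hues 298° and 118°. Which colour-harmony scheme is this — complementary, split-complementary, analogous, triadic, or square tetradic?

Sort the hues: 118°, 298°.
Successive gaps around the wheel: 180°, 180°.
Two hues 180° apart are complementary.

complementary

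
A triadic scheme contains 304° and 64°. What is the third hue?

A triad spaces three hues 120° apart.
The full set is {64°, 184°, 304°}.

184°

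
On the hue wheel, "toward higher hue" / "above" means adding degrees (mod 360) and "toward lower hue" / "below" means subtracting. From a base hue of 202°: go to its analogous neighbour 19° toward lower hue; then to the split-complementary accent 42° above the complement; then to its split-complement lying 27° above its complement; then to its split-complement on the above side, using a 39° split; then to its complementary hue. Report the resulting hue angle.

291°

202 − 19 = 183°   (analog 19° ↓)
183 + 222 = 405 → 405 − 360 = 45°   (split-comp 42° ↑)
45 + 207 = 252°   (split-comp 27° ↑)
252 + 219 = 471 → 471 − 360 = 111°   (split-comp 39° ↑)
111 + 180 = 291°   (complement)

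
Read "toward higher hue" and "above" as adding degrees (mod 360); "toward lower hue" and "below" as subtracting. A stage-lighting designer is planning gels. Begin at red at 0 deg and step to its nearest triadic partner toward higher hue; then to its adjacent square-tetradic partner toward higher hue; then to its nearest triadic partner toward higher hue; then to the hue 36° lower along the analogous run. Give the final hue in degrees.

294°

+120° (triadic ↑): 0 + 120 = 120°
+90° (square ↑): 120 + 90 = 210°
+120° (triadic ↑): 210 + 120 = 330°
−36° (analog 36° ↓): 330 − 36 = 294°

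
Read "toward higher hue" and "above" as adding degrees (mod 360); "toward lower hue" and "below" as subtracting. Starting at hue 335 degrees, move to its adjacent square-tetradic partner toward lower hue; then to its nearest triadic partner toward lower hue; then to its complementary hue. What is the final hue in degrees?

−90° (square ↓): 335 − 90 = 245°
−120° (triadic ↓): 245 − 120 = 125°
+180° (complement): 125 + 180 = 305°

305°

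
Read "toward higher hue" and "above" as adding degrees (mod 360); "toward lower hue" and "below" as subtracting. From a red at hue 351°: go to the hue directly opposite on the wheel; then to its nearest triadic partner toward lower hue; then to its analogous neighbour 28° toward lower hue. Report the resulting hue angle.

351 + 180 = 531 → 531 − 360 = 171°   (complement)
171 − 120 = 51°   (triadic ↓)
51 − 28 = 23°   (analog 28° ↓)

23°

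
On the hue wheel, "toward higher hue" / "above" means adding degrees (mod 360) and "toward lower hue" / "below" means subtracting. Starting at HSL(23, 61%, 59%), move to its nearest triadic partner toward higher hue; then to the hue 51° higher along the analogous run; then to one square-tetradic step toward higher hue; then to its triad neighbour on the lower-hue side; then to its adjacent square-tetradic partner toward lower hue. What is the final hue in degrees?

74°

+120° (triadic ↑): 23 + 120 = 143°
+51° (analog 51° ↑): 143 + 51 = 194°
+90° (square ↑): 194 + 90 = 284°
−120° (triadic ↓): 284 − 120 = 164°
−90° (square ↓): 164 − 90 = 74°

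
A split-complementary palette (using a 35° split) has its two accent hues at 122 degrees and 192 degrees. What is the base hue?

337°

The accents sit 35° either side of the complement, so the complement is their short-arc midpoint on the wheel.
Short-arc midpoint of 122° and 192°: 157°.
Base is 180° from the complement: 157 − 180 = -23 → -23 + 360 = 337°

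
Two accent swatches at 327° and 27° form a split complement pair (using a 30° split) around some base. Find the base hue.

177°

The accents sit 30° either side of the complement, so the complement is their short-arc midpoint on the wheel.
Short-arc midpoint of 327° and 27°: 357°.
Base is 180° from the complement: 357 − 180 = 177°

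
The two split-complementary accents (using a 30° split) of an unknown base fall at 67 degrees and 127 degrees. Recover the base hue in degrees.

277°

The accents sit 30° either side of the complement, so the complement is their short-arc midpoint on the wheel.
Short-arc midpoint of 67° and 127°: 97°.
Base is 180° from the complement: 97 − 180 = -83 → -83 + 360 = 277°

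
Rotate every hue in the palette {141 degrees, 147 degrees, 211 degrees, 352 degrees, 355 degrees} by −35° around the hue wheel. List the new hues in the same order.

106°, 112°, 176°, 317°, 320°

141 − 35 = 106°
147 − 35 = 112°
211 − 35 = 176°
352 − 35 = 317°
355 − 35 = 320°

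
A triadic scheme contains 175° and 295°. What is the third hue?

A triad spaces three hues 120° apart.
The full set is {55°, 175°, 295°}.

55°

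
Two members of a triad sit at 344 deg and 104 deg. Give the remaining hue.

224°

A triad spaces three hues 120° apart.
The full set is {104°, 224°, 344°}.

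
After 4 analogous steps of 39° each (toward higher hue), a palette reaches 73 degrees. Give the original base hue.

277°

4 steps of 39° (toward higher hue) give a net shift of +156°.
Start = end − shift: 73 − 156 = -83 → -83 + 360 = 277°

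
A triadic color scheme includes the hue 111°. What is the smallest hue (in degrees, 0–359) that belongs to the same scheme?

111°

A triad places three hues 120° apart.
The full set through 111° is {111°, 231°, 351°}.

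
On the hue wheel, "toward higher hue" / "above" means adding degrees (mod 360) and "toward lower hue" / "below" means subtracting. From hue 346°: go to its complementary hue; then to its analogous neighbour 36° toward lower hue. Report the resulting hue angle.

complement +180°: 346 + 180 = 526 → 526 − 360 = 166°
analog 36° ↓ −36°: 166 − 36 = 130°

130°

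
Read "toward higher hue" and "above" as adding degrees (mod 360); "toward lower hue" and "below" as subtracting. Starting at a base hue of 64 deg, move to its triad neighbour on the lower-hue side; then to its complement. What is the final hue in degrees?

64 − 120 = -56 → -56 + 360 = 304°   (triadic ↓)
304 + 180 = 484 → 484 − 360 = 124°   (complement)

124°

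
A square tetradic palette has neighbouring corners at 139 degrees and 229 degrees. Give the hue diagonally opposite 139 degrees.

319°

A square tetradic scheme places four hues 90° apart; opposite corners are 180° apart.
139 + 180 = 319°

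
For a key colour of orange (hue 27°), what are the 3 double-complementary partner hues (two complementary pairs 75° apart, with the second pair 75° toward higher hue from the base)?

A rectangular tetradic uses two complementary pairs 75° apart: offsets 0°, 75°, 180°, 255°.
27 + 75 = 102°
27 + 180 = 207°
27 + 255 = 282°

102°, 207°, and 282°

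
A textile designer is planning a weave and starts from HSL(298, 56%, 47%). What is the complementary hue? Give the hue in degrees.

118°

298 + 180 = 478 → 478 − 360 = 118°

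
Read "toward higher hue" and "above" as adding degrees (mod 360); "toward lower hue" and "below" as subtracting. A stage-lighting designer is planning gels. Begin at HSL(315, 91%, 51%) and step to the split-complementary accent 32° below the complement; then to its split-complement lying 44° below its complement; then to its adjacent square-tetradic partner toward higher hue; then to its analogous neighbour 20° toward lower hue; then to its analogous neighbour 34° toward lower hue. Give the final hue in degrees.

split-comp 32° ↓ +148°: 315 + 148 = 463 → 463 − 360 = 103°
split-comp 44° ↓ +136°: 103 + 136 = 239°
square ↑ +90°: 239 + 90 = 329°
analog 20° ↓ −20°: 329 − 20 = 309°
analog 34° ↓ −34°: 309 − 34 = 275°

275°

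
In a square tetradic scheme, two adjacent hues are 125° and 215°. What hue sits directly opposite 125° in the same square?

305°

A square tetradic scheme places four hues 90° apart; opposite corners are 180° apart.
125 + 180 = 305°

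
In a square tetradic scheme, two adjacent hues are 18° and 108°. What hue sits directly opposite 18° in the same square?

A square tetradic scheme places four hues 90° apart; opposite corners are 180° apart.
18 + 180 = 198°

198°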